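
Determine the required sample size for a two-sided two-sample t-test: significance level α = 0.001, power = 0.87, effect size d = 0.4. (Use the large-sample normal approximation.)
n = 244 per group

Sample size formula (two-sample t-test, normal approximation):
n = 2 · ((z_{α/2} + z_β) / d)²

z_{α/2} = 3.291 (for α = 0.001, two-sided)
z_β = 1.126 (for power = 0.87)
d = 0.4

n = 2 · ((3.291 + 1.126) / 0.4)²
n = 2 · (11.043)²
n ≈ 243.90
Round up to the next whole number: n = 244 per group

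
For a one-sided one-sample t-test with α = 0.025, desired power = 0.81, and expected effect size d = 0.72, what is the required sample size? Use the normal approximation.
n = 16

Sample size formula (one-sample t-test, normal approximation):
n = ((z_α + z_β) / d)²

z_α = 1.960 (for α = 0.025, one-sided)
z_β = 0.878 (for power = 0.81)
d = 0.72

n = ((1.960 + 0.878) / 0.72)²
n = (3.942)²
n ≈ 15.54
Round up to the next whole number: n = 16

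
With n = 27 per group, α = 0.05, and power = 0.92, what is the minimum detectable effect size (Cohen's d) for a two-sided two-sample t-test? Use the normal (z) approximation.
d ≈ 0.92

Minimum detectable effect (two-sample t-test, normal approximation):
d = (z_{α/2} + z_β) / √(n/2)
d = (1.960 + 1.405) / √(27/2)
d = 3.365 / 3.674
d ≈ 0.92

By Cohen's convention (0.2 small / 0.5 medium / 0.8 large): large effect.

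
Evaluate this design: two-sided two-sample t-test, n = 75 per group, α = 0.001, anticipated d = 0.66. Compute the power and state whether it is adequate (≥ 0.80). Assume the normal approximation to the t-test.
Power ≈ 0.77; the study is underpowered (power < 0.80)

Power calculation (two-sample t-test, normal approximation):
z_β = d · √(n/2) - z_{α/2}
z_β = 0.66 · √(75/2) - 3.291
z_β = 0.66 · 6.124 - 3.291
z_β = 0.751

Power = Φ(z_β) = Φ(0.751) ≈ 0.774

Effect size d = 0.66 is medium by Cohen's convention (0.2/0.5/0.8).

Threshold: power ≥ 0.80 is conventionally adequate.
Power ≈ 0.77 → the study is underpowered (power < 0.80).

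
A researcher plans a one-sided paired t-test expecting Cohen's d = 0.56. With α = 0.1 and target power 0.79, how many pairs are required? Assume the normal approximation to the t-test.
n = 14 pairs

Sample size formula (paired t-test, normal approximation):
n = ((z_α + z_β) / d)²

z_α = 1.282 (for α = 0.1, one-sided)
z_β = 0.806 (for power = 0.79)
d = 0.56

n = ((1.282 + 0.806) / 0.56)²
n = (3.729)²
n ≈ 13.91
Round up to the next whole number: n = 14 pairs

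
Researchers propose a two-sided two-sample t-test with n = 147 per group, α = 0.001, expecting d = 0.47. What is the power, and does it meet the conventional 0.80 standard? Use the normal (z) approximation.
Power ≈ 0.77; the study is underpowered (power < 0.80)

Power calculation (two-sample t-test, normal approximation):
z_β = d · √(n/2) - z_{α/2}
z_β = 0.47 · √(147/2) - 3.291
z_β = 0.47 · 8.573 - 3.291
z_β = 0.739

Power = Φ(z_β) = Φ(0.739) ≈ 0.770

Effect size d = 0.47 is small by Cohen's convention (0.2/0.5/0.8).

Threshold: power ≥ 0.80 is conventionally adequate.
Power ≈ 0.77 → the study is underpowered (power < 0.80).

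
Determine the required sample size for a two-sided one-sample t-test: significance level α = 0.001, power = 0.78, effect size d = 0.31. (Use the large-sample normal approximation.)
n = 172

Sample size formula (one-sample t-test, normal approximation):
n = ((z_{α/2} + z_β) / d)²

z_{α/2} = 3.291 (for α = 0.001, two-sided)
z_β = 0.772 (for power = 0.78)
d = 0.31

n = ((3.291 + 0.772) / 0.31)²
n = (13.106)²
n ≈ 171.77
Round up to the next whole number: n = 172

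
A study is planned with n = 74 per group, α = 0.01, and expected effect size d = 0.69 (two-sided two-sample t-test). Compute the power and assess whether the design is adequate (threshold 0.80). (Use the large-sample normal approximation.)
Power ≈ 0.95; the study is adequately powered (power ≥ 0.80)

Power calculation (two-sample t-test, normal approximation):
z_β = d · √(n/2) - z_{α/2}
z_β = 0.69 · √(74/2) - 2.576
z_β = 0.69 · 6.083 - 2.576
z_β = 1.621

Power = Φ(z_β) = Φ(1.621) ≈ 0.948

Effect size d = 0.69 is medium by Cohen's convention (0.2/0.5/0.8).

Threshold: power ≥ 0.80 is conventionally adequate.
Power ≈ 0.95 → the study is adequately powered (power ≥ 0.80).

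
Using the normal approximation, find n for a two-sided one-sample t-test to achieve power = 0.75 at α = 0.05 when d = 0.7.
n = 15

Sample size formula (one-sample t-test, normal approximation):
n = ((z_{α/2} + z_β) / d)²

z_{α/2} = 1.960 (for α = 0.05, two-sided)
z_β = 0.674 (for power = 0.75)
d = 0.7

n = ((1.960 + 0.674) / 0.7)²
n = (3.763)²
n ≈ 14.16
Round up to the next whole number: n = 15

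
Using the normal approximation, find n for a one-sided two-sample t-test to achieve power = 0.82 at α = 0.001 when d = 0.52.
n = 119 per group

Sample size formula (two-sample t-test, normal approximation):
n = 2 · ((z_α + z_β) / d)²

z_α = 3.090 (for α = 0.001, one-sided)
z_β = 0.915 (for power = 0.82)
d = 0.52

n = 2 · ((3.090 + 0.915) / 0.52)²
n = 2 · (7.702)²
n ≈ 118.64
Round up to the next whole number: n = 119 per group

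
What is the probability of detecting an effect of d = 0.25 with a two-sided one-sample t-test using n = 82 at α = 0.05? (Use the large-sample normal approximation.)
Power ≈ 0.62

Power calculation (one-sample t-test, normal approximation):
z_β = d · √n - z_{α/2}
z_β = 0.25 · √82 - 1.960
z_β = 0.25 · 9.055 - 1.960
z_β = 0.304

Power = Φ(z_β) = Φ(0.304) ≈ 0.619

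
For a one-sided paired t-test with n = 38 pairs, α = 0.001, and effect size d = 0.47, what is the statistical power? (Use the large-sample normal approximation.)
Power ≈ 0.42

Power calculation (paired t-test, normal approximation):
z_β = d · √n - z_α
z_β = 0.47 · √38 - 3.090
z_β = 0.47 · 6.164 - 3.090
z_β = -0.193

Power = Φ(z_β) = Φ(-0.193) ≈ 0.423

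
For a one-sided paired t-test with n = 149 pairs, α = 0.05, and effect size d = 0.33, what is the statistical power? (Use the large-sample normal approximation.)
Power ≈ 0.99

Power calculation (paired t-test, normal approximation):
z_β = d · √n - z_α
z_β = 0.33 · √149 - 1.645
z_β = 0.33 · 12.207 - 1.645
z_β = 2.383

Power = Φ(z_β) = Φ(2.383) ≈ 0.991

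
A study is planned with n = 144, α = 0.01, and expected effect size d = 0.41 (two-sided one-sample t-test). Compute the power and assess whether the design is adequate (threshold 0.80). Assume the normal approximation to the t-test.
Power ≈ 0.99; the study is adequately powered (power ≥ 0.80)

Power calculation (one-sample t-test, normal approximation):
z_β = d · √n - z_{α/2}
z_β = 0.41 · √144 - 2.576
z_β = 0.41 · 12.000 - 2.576
z_β = 2.344

Power = Φ(z_β) = Φ(2.344) ≈ 0.990

Effect size d = 0.41 is small by Cohen's convention (0.2/0.5/0.8).

Threshold: power ≥ 0.80 is conventionally adequate.
Power ≈ 0.99 → the study is adequately powered (power ≥ 0.80).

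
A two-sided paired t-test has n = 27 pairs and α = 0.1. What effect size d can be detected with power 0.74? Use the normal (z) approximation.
d ≈ 0.44

Minimum detectable effect (paired t-test, normal approximation):
d = (z_{α/2} + z_β) / √n
d = (1.645 + 0.643) / √27
d = 2.288 / 5.196
d ≈ 0.44

By Cohen's convention (0.2 small / 0.5 medium / 0.8 large): small effect.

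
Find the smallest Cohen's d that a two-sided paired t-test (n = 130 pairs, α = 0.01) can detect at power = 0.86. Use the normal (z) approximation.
d ≈ 0.32

Minimum detectable effect (paired t-test, normal approximation):
d = (z_{α/2} + z_β) / √n
d = (2.576 + 1.080) / √130
d = 3.656 / 11.402
d ≈ 0.32

By Cohen's convention (0.2 small / 0.5 medium / 0.8 large): small effect.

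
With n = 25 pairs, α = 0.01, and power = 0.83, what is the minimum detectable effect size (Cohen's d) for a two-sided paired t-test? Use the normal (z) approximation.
d ≈ 0.71

Minimum detectable effect (paired t-test, normal approximation):
d = (z_{α/2} + z_β) / √n
d = (2.576 + 0.954) / √25
d = 3.530 / 5.000
d ≈ 0.71

By Cohen's convention (0.2 small / 0.5 medium / 0.8 large): medium effect.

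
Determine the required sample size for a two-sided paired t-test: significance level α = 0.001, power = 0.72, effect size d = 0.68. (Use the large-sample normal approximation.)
n = 33 pairs

Sample size formula (paired t-test, normal approximation):
n = ((z_{α/2} + z_β) / d)²

z_{α/2} = 3.291 (for α = 0.001, two-sided)
z_β = 0.583 (for power = 0.72)
d = 0.68

n = ((3.291 + 0.583) / 0.68)²
n = (5.697)²
n ≈ 32.46
Round up to the next whole number: n = 33 pairs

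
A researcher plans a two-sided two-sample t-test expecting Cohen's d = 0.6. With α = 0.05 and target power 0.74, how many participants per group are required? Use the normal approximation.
n = 38 per group

Sample size formula (two-sample t-test, normal approximation):
n = 2 · ((z_{α/2} + z_β) / d)²

z_{α/2} = 1.960 (for α = 0.05, two-sided)
z_β = 0.643 (for power = 0.74)
d = 0.6

n = 2 · ((1.960 + 0.643) / 0.6)²
n = 2 · (4.338)²
n ≈ 37.64
Round up to the next whole number: n = 38 per group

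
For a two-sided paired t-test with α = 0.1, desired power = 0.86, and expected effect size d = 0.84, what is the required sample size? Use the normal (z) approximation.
n = 11 pairs

Sample size formula (paired t-test, normal approximation):
n = ((z_{α/2} + z_β) / d)²

z_{α/2} = 1.645 (for α = 0.1, two-sided)
z_β = 1.080 (for power = 0.86)
d = 0.84

n = ((1.645 + 1.080) / 0.84)²
n = (3.244)²
n ≈ 10.52
Round up to the next whole number: n = 11 pairs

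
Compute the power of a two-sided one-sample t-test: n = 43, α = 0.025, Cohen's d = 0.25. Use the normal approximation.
Power ≈ 0.27

Power calculation (one-sample t-test, normal approximation):
z_β = d · √n - z_{α/2}
z_β = 0.25 · √43 - 2.241
z_β = 0.25 · 6.557 - 2.241
z_β = -0.602

Power = Φ(z_β) = Φ(-0.602) ≈ 0.274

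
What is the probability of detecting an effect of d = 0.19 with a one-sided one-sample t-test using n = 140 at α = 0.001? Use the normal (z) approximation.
Power ≈ 0.20

Power calculation (one-sample t-test, normal approximation):
z_β = d · √n - z_α
z_β = 0.19 · √140 - 3.090
z_β = 0.19 · 11.832 - 3.090
z_β = -0.842

Power = Φ(z_β) = Φ(-0.842) ≈ 0.200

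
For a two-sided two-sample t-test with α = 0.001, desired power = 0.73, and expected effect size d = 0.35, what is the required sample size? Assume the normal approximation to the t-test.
n = 249 per group

Sample size formula (two-sample t-test, normal approximation):
n = 2 · ((z_{α/2} + z_β) / d)²

z_{α/2} = 3.291 (for α = 0.001, two-sided)
z_β = 0.613 (for power = 0.73)
d = 0.35

n = 2 · ((3.291 + 0.613) / 0.35)²
n = 2 · (11.154)²
n ≈ 248.82
Round up to the next whole number: n = 249 per group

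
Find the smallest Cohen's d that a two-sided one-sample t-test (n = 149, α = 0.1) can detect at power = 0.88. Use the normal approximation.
d ≈ 0.23

Minimum detectable effect (one-sample t-test, normal approximation):
d = (z_{α/2} + z_β) / √n
d = (1.645 + 1.175) / √149
d = 2.820 / 12.207
d ≈ 0.23

By Cohen's convention (0.2 small / 0.5 medium / 0.8 large): small effect.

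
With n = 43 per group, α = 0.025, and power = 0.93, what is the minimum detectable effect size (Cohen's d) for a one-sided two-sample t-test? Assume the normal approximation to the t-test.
d ≈ 0.74

Minimum detectable effect (two-sample t-test, normal approximation):
d = (z_α + z_β) / √(n/2)
d = (1.960 + 1.476) / √(43/2)
d = 3.436 / 4.637
d ≈ 0.74

By Cohen's convention (0.2 small / 0.5 medium / 0.8 large): medium effect.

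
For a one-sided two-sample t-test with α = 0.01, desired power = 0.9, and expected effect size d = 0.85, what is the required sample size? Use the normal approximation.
n = 37 per group

Sample size formula (two-sample t-test, normal approximation):
n = 2 · ((z_α + z_β) / d)²

z_α = 2.326 (for α = 0.01, one-sided)
z_β = 1.282 (for power = 0.9)
d = 0.85

n = 2 · ((2.326 + 1.282) / 0.85)²
n = 2 · (4.245)²
n ≈ 36.04
Round up to the next whole number: n = 37 per group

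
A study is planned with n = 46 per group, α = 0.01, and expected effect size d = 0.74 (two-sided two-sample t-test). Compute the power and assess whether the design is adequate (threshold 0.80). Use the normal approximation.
Power ≈ 0.83; the study is adequately powered (power ≥ 0.80)

Power calculation (two-sample t-test, normal approximation):
z_β = d · √(n/2) - z_{α/2}
z_β = 0.74 · √(46/2) - 2.576
z_β = 0.74 · 4.796 - 2.576
z_β = 0.973

Power = Φ(z_β) = Φ(0.973) ≈ 0.835

Effect size d = 0.74 is medium by Cohen's convention (0.2/0.5/0.8).

Threshold: power ≥ 0.80 is conventionally adequate.
Power ≈ 0.83 → the study is adequately powered (power ≥ 0.80).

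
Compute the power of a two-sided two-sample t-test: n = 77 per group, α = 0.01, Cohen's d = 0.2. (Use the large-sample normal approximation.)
Power ≈ 0.09

Power calculation (two-sample t-test, normal approximation):
z_β = d · √(n/2) - z_{α/2}
z_β = 0.2 · √(77/2) - 2.576
z_β = 0.2 · 6.205 - 2.576
z_β = -1.335

Power = Φ(z_β) = Φ(-1.335) ≈ 0.091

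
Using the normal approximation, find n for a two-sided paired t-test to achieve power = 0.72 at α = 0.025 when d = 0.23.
n = 151 pairs

Sample size formula (paired t-test, normal approximation):
n = ((z_{α/2} + z_β) / d)²

z_{α/2} = 2.241 (for α = 0.025, two-sided)
z_β = 0.583 (for power = 0.72)
d = 0.23

n = ((2.241 + 0.583) / 0.23)²
n = (12.278)²
n ≈ 150.75
Round up to the next whole number: n = 151 pairs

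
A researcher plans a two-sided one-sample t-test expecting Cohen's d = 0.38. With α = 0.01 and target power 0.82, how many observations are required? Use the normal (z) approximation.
n = 85

Sample size formula (one-sample t-test, normal approximation):
n = ((z_{α/2} + z_β) / d)²

z_{α/2} = 2.576 (for α = 0.01, two-sided)
z_β = 0.915 (for power = 0.82)
d = 0.38

n = ((2.576 + 0.915) / 0.38)²
n = (9.187)²
n ≈ 84.40
Round up to the next whole number: n = 85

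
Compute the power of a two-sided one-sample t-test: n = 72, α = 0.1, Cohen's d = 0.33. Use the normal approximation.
Power ≈ 0.88

Power calculation (one-sample t-test, normal approximation):
z_β = d · √n - z_{α/2}
z_β = 0.33 · √72 - 1.645
z_β = 0.33 · 8.485 - 1.645
z_β = 1.155

Power = Φ(z_β) = Φ(1.155) ≈ 0.876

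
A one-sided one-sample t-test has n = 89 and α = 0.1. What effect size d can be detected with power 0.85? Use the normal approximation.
d ≈ 0.25

Minimum detectable effect (one-sample t-test, normal approximation):
d = (z_α + z_β) / √n
d = (1.282 + 1.036) / √89
d = 2.318 / 9.434
d ≈ 0.25

By Cohen's convention (0.2 small / 0.5 medium / 0.8 large): small effect.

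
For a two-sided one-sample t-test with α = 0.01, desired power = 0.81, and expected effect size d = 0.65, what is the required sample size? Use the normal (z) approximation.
n = 29

Sample size formula (one-sample t-test, normal approximation):
n = ((z_{α/2} + z_β) / d)²

z_{α/2} = 2.576 (for α = 0.01, two-sided)
z_β = 0.878 (for power = 0.81)
d = 0.65

n = ((2.576 + 0.878) / 0.65)²
n = (5.314)²
n ≈ 28.24
Round up to the next whole number: n = 29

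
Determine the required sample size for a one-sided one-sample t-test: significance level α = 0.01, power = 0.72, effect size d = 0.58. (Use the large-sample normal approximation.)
n = 26

Sample size formula (one-sample t-test, normal approximation):
n = ((z_α + z_β) / d)²

z_α = 2.326 (for α = 0.01, one-sided)
z_β = 0.583 (for power = 0.72)
d = 0.58

n = ((2.326 + 0.583) / 0.58)²
n = (5.016)²
n ≈ 25.16
Round up to the next whole number: n = 26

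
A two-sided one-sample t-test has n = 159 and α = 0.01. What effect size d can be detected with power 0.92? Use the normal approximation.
d ≈ 0.32

Minimum detectable effect (one-sample t-test, normal approximation):
d = (z_{α/2} + z_β) / √n
d = (2.576 + 1.405) / √159
d = 3.981 / 12.610
d ≈ 0.32

By Cohen's convention (0.2 small / 0.5 medium / 0.8 large): small effect.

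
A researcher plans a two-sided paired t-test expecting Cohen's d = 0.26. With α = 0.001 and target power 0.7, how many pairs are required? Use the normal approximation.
n = 216 pairs

Sample size formula (paired t-test, normal approximation):
n = ((z_{α/2} + z_β) / d)²

z_{α/2} = 3.291 (for α = 0.001, two-sided)
z_β = 0.524 (for power = 0.7)
d = 0.26

n = ((3.291 + 0.524) / 0.26)²
n = (14.673)²
n ≈ 215.30
Round up to the next whole number: n = 216 pairs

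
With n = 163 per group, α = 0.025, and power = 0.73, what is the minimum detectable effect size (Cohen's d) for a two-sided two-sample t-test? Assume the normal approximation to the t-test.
d ≈ 0.32

Minimum detectable effect (two-sample t-test, normal approximation):
d = (z_{α/2} + z_β) / √(n/2)
d = (2.241 + 0.613) / √(163/2)
d = 2.854 / 9.028
d ≈ 0.32

By Cohen's convention (0.2 small / 0.5 medium / 0.8 large): small effect.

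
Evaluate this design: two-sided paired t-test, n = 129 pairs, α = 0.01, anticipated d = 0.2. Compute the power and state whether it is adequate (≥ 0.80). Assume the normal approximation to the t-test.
Power ≈ 0.38; the study is underpowered (power < 0.80)

Power calculation (paired t-test, normal approximation):
z_β = d · √n - z_{α/2}
z_β = 0.2 · √129 - 2.576
z_β = 0.2 · 11.358 - 2.576
z_β = -0.304

Power = Φ(z_β) = Φ(-0.304) ≈ 0.380

Effect size d = 0.2 is small by Cohen's convention (0.2/0.5/0.8).

Threshold: power ≥ 0.80 is conventionally adequate.
Power ≈ 0.38 → the study is underpowered (power < 0.80).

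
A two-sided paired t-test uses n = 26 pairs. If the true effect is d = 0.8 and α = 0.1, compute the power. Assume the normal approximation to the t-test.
Power ≈ 0.99

Power calculation (paired t-test, normal approximation):
z_β = d · √n - z_{α/2}
z_β = 0.8 · √26 - 1.645
z_β = 0.8 · 5.099 - 1.645
z_β = 2.434

Power = Φ(z_β) = Φ(2.434) ≈ 0.993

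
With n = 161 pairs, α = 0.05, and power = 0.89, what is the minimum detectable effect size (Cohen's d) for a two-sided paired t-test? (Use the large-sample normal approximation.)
d ≈ 0.25

Minimum detectable effect (paired t-test, normal approximation):
d = (z_{α/2} + z_β) / √n
d = (1.960 + 1.227) / √161
d = 3.186 / 12.689
d ≈ 0.25

By Cohen's convention (0.2 small / 0.5 medium / 0.8 large): small effect.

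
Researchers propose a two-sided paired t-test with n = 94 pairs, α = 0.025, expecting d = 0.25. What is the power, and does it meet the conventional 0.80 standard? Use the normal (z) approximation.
Power ≈ 0.57; the study is underpowered (power < 0.80)

Power calculation (paired t-test, normal approximation):
z_β = d · √n - z_{α/2}
z_β = 0.25 · √94 - 2.241
z_β = 0.25 · 9.695 - 2.241
z_β = 0.182

Power = Φ(z_β) = Φ(0.182) ≈ 0.572

Effect size d = 0.25 is small by Cohen's convention (0.2/0.5/0.8).

Threshold: power ≥ 0.80 is conventionally adequate.
Power ≈ 0.57 → the study is underpowered (power < 0.80).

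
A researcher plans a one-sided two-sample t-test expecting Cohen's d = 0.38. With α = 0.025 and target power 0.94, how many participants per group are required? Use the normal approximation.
n = 172 per group

Sample size formula (two-sample t-test, normal approximation):
n = 2 · ((z_α + z_β) / d)²

z_α = 1.960 (for α = 0.025, one-sided)
z_β = 1.555 (for power = 0.94)
d = 0.38

n = 2 · ((1.960 + 1.555) / 0.38)²
n = 2 · (9.250)²
n ≈ 171.12
Round up to the next whole number: n = 172 per group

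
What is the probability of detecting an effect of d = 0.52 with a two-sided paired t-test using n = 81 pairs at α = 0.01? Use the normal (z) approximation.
Power ≈ 0.98

Power calculation (paired t-test, normal approximation):
z_β = d · √n - z_{α/2}
z_β = 0.52 · √81 - 2.576
z_β = 0.52 · 9.000 - 2.576
z_β = 2.104

Power = Φ(z_β) = Φ(2.104) ≈ 0.982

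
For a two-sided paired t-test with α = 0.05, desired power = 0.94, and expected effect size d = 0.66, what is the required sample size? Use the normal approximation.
n = 29 pairs

Sample size formula (paired t-test, normal approximation):
n = ((z_{α/2} + z_β) / d)²

z_{α/2} = 1.960 (for α = 0.05, two-sided)
z_β = 1.555 (for power = 0.94)
d = 0.66

n = ((1.960 + 1.555) / 0.66)²
n = (5.326)²
n ≈ 28.37
Round up to the next whole number: n = 29 pairs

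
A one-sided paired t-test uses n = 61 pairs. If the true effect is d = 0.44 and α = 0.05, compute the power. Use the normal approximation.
Power ≈ 0.96

Power calculation (paired t-test, normal approximation):
z_β = d · √n - z_α
z_β = 0.44 · √61 - 1.645
z_β = 0.44 · 7.810 - 1.645
z_β = 1.792

Power = Φ(z_β) = Φ(1.792) ≈ 0.963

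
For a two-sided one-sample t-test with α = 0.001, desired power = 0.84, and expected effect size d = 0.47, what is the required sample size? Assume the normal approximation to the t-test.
n = 84

Sample size formula (one-sample t-test, normal approximation):
n = ((z_{α/2} + z_β) / d)²

z_{α/2} = 3.291 (for α = 0.001, two-sided)
z_β = 0.994 (for power = 0.84)
d = 0.47

n = ((3.291 + 0.994) / 0.47)²
n = (9.117)²
n ≈ 83.12
Round up to the next whole number: n = 84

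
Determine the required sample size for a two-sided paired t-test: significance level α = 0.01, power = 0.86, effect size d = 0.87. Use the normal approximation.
n = 18 pairs

Sample size formula (paired t-test, normal approximation):
n = ((z_{α/2} + z_β) / d)²

z_{α/2} = 2.576 (for α = 0.01, two-sided)
z_β = 1.080 (for power = 0.86)
d = 0.87

n = ((2.576 + 1.080) / 0.87)²
n = (4.202)²
n ≈ 17.66
Round up to the next whole number: n = 18 pairs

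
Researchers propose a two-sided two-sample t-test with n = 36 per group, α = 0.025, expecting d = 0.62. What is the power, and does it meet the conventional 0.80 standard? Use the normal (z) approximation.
Power ≈ 0.65; the study is underpowered (power < 0.80)

Power calculation (two-sample t-test, normal approximation):
z_β = d · √(n/2) - z_{α/2}
z_β = 0.62 · √(36/2) - 2.241
z_β = 0.62 · 4.243 - 2.241
z_β = 0.389

Power = Φ(z_β) = Φ(0.389) ≈ 0.651

Effect size d = 0.62 is medium by Cohen's convention (0.2/0.5/0.8).

Threshold: power ≥ 0.80 is conventionally adequate.
Power ≈ 0.65 → the study is underpowered (power < 0.80).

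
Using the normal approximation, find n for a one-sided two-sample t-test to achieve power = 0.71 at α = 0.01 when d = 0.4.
n = 104 per group

Sample size formula (two-sample t-test, normal approximation):
n = 2 · ((z_α + z_β) / d)²

z_α = 2.326 (for α = 0.01, one-sided)
z_β = 0.553 (for power = 0.71)
d = 0.4

n = 2 · ((2.326 + 0.553) / 0.4)²
n = 2 · (7.198)²
n ≈ 103.62
Round up to the next whole number: n = 104 per group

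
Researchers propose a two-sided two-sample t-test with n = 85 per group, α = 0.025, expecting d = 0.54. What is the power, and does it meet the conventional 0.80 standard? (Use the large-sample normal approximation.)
Power ≈ 0.90; the study is adequately powered (power ≥ 0.80)

Power calculation (two-sample t-test, normal approximation):
z_β = d · √(n/2) - z_{α/2}
z_β = 0.54 · √(85/2) - 2.241
z_β = 0.54 · 6.519 - 2.241
z_β = 1.279

Power = Φ(z_β) = Φ(1.279) ≈ 0.900

Effect size d = 0.54 is medium by Cohen's convention (0.2/0.5/0.8).

Threshold: power ≥ 0.80 is conventionally adequate.
Power ≈ 0.90 → the study is adequately powered (power ≥ 0.80).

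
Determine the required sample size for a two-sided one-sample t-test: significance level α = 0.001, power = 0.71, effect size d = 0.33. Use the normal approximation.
n = 136

Sample size formula (one-sample t-test, normal approximation):
n = ((z_{α/2} + z_β) / d)²

z_{α/2} = 3.291 (for α = 0.001, two-sided)
z_β = 0.553 (for power = 0.71)
d = 0.33

n = ((3.291 + 0.553) / 0.33)²
n = (11.648)²
n ≈ 135.68
Round up to the next whole number: n = 136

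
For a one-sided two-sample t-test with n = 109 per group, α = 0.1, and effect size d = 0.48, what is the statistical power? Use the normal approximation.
Power ≈ 0.99

Power calculation (two-sample t-test, normal approximation):
z_β = d · √(n/2) - z_α
z_β = 0.48 · √(109/2) - 1.282
z_β = 0.48 · 7.382 - 1.282
z_β = 2.262

Power = Φ(z_β) = Φ(2.262) ≈ 0.988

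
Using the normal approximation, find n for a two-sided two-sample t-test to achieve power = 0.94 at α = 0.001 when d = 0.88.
n = 61 per group

Sample size formula (two-sample t-test, normal approximation):
n = 2 · ((z_{α/2} + z_β) / d)²

z_{α/2} = 3.291 (for α = 0.001, two-sided)
z_β = 1.555 (for power = 0.94)
d = 0.88

n = 2 · ((3.291 + 1.555) / 0.88)²
n = 2 · (5.507)²
n ≈ 60.65
Round up to the next whole number: n = 61 per group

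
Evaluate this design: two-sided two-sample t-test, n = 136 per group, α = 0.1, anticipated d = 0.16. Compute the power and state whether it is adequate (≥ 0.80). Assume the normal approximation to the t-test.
Power ≈ 0.37; the study is underpowered (power < 0.80)

Power calculation (two-sample t-test, normal approximation):
z_β = d · √(n/2) - z_{α/2}
z_β = 0.16 · √(136/2) - 1.645
z_β = 0.16 · 8.246 - 1.645
z_β = -0.325

Power = Φ(z_β) = Φ(-0.325) ≈ 0.372

Effect size d = 0.16 is very small by Cohen's convention (0.2/0.5/0.8).

Threshold: power ≥ 0.80 is conventionally adequate.
Power ≈ 0.37 → the study is underpowered (power < 0.80).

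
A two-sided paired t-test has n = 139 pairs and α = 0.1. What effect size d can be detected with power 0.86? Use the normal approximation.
d ≈ 0.23

Minimum detectable effect (paired t-test, normal approximation):
d = (z_{α/2} + z_β) / √n
d = (1.645 + 1.080) / √139
d = 2.725 / 11.790
d ≈ 0.23

By Cohen's convention (0.2 small / 0.5 medium / 0.8 large): small effect.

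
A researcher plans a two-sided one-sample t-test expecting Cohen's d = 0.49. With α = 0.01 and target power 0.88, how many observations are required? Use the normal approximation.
n = 59

Sample size formula (one-sample t-test, normal approximation):
n = ((z_{α/2} + z_β) / d)²

z_{α/2} = 2.576 (for α = 0.01, two-sided)
z_β = 1.175 (for power = 0.88)
d = 0.49

n = ((2.576 + 1.175) / 0.49)²
n = (7.655)²
n ≈ 58.60
Round up to the next whole number: n = 59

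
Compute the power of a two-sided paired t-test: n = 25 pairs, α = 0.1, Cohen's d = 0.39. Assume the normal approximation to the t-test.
Power ≈ 0.62

Power calculation (paired t-test, normal approximation):
z_β = d · √n - z_{α/2}
z_β = 0.39 · √25 - 1.645
z_β = 0.39 · 5.000 - 1.645
z_β = 0.305

Power = Φ(z_β) = Φ(0.305) ≈ 0.620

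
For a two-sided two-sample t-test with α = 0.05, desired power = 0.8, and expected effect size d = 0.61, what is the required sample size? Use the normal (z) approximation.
n = 43 per group

Sample size formula (two-sample t-test, normal approximation):
n = 2 · ((z_{α/2} + z_β) / d)²

z_{α/2} = 1.960 (for α = 0.05, two-sided)
z_β = 0.842 (for power = 0.8)
d = 0.61

n = 2 · ((1.960 + 0.842) / 0.61)²
n = 2 · (4.593)²
n ≈ 42.19
Round up to the next whole number: n = 43 per group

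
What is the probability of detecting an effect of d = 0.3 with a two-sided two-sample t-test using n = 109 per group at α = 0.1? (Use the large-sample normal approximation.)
Power ≈ 0.72

Power calculation (two-sample t-test, normal approximation):
z_β = d · √(n/2) - z_{α/2}
z_β = 0.3 · √(109/2) - 1.645
z_β = 0.3 · 7.382 - 1.645
z_β = 0.570

Power = Φ(z_β) = Φ(0.570) ≈ 0.716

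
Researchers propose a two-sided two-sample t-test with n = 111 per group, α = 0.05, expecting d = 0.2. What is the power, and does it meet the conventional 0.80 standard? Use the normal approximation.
Power ≈ 0.32; the study is underpowered (power < 0.80)

Power calculation (two-sample t-test, normal approximation):
z_β = d · √(n/2) - z_{α/2}
z_β = 0.2 · √(111/2) - 1.960
z_β = 0.2 · 7.450 - 1.960
z_β = -0.470

Power = Φ(z_β) = Φ(-0.470) ≈ 0.319

Effect size d = 0.2 is small by Cohen's convention (0.2/0.5/0.8).

Threshold: power ≥ 0.80 is conventionally adequate.
Power ≈ 0.32 → the study is underpowered (power < 0.80).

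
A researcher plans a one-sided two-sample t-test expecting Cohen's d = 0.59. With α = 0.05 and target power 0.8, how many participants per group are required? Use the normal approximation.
n = 36 per group

Sample size formula (two-sample t-test, normal approximation):
n = 2 · ((z_α + z_β) / d)²

z_α = 1.645 (for α = 0.05, one-sided)
z_β = 0.842 (for power = 0.8)
d = 0.59

n = 2 · ((1.645 + 0.842) / 0.59)²
n = 2 · (4.215)²
n ≈ 35.53
Round up to the next whole number: n = 36 per group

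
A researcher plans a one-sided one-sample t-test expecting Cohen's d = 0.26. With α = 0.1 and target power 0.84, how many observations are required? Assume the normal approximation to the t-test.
n = 77

Sample size formula (one-sample t-test, normal approximation):
n = ((z_α + z_β) / d)²

z_α = 1.282 (for α = 0.1, one-sided)
z_β = 0.994 (for power = 0.84)
d = 0.26

n = ((1.282 + 0.994) / 0.26)²
n = (8.754)²
n ≈ 76.63
Round up to the next whole number: n = 77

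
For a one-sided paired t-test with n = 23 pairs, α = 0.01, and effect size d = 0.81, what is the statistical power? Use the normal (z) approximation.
Power ≈ 0.94

Power calculation (paired t-test, normal approximation):
z_β = d · √n - z_α
z_β = 0.81 · √23 - 2.326
z_β = 0.81 · 4.796 - 2.326
z_β = 1.558

Power = Φ(z_β) = Φ(1.558) ≈ 0.940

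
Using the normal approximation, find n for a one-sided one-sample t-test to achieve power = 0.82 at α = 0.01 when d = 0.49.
n = 44

Sample size formula (one-sample t-test, normal approximation):
n = ((z_α + z_β) / d)²

z_α = 2.326 (for α = 0.01, one-sided)
z_β = 0.915 (for power = 0.82)
d = 0.49

n = ((2.326 + 0.915) / 0.49)²
n = (6.614)²
n ≈ 43.74
Round up to the next whole number: n = 44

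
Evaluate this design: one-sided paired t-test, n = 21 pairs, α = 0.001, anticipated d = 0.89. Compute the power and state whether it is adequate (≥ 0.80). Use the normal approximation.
Power ≈ 0.84; the study is adequately powered (power ≥ 0.80)

Power calculation (paired t-test, normal approximation):
z_β = d · √n - z_α
z_β = 0.89 · √21 - 3.090
z_β = 0.89 · 4.583 - 3.090
z_β = 0.988

Power = Φ(z_β) = Φ(0.988) ≈ 0.838

Effect size d = 0.89 is large by Cohen's convention (0.2/0.5/0.8).

Threshold: power ≥ 0.80 is conventionally adequate.
Power ≈ 0.84 → the study is adequately powered (power ≥ 0.80).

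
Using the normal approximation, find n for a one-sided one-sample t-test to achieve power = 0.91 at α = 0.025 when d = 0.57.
n = 34

Sample size formula (one-sample t-test, normal approximation):
n = ((z_α + z_β) / d)²

z_α = 1.960 (for α = 0.025, one-sided)
z_β = 1.341 (for power = 0.91)
d = 0.57

n = ((1.960 + 1.341) / 0.57)²
n = (5.791)²
n ≈ 33.54
Round up to the next whole number: n = 34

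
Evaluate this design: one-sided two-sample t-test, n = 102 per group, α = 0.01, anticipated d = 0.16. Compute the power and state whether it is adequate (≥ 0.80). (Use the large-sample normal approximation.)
Power ≈ 0.12; the study is underpowered (power < 0.80)

Power calculation (two-sample t-test, normal approximation):
z_β = d · √(n/2) - z_α
z_β = 0.16 · √(102/2) - 2.326
z_β = 0.16 · 7.141 - 2.326
z_β = -1.184

Power = Φ(z_β) = Φ(-1.184) ≈ 0.118

Effect size d = 0.16 is very small by Cohen's convention (0.2/0.5/0.8).

Threshold: power ≥ 0.80 is conventionally adequate.
Power ≈ 0.12 → the study is underpowered (power < 0.80).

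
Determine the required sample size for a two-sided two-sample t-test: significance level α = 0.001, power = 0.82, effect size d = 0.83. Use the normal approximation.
n = 52 per group

Sample size formula (two-sample t-test, normal approximation):
n = 2 · ((z_{α/2} + z_β) / d)²

z_{α/2} = 3.291 (for α = 0.001, two-sided)
z_β = 0.915 (for power = 0.82)
d = 0.83

n = 2 · ((3.291 + 0.915) / 0.83)²
n = 2 · (5.067)²
n ≈ 51.35
Round up to the next whole number: n = 52 per group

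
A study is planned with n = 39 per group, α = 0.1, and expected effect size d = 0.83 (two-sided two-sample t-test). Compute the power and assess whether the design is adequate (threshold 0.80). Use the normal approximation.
Power ≈ 0.98; the study is adequately powered (power ≥ 0.80)

Power calculation (two-sample t-test, normal approximation):
z_β = d · √(n/2) - z_{α/2}
z_β = 0.83 · √(39/2) - 1.645
z_β = 0.83 · 4.416 - 1.645
z_β = 2.020

Power = Φ(z_β) = Φ(2.020) ≈ 0.978

Effect size d = 0.83 is large by Cohen's convention (0.2/0.5/0.8).

Threshold: power ≥ 0.80 is conventionally adequate.
Power ≈ 0.98 → the study is adequately powered (power ≥ 0.80).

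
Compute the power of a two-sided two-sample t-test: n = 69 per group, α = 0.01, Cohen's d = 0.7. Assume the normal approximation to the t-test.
Power ≈ 0.94

Power calculation (two-sample t-test, normal approximation):
z_β = d · √(n/2) - z_{α/2}
z_β = 0.7 · √(69/2) - 2.576
z_β = 0.7 · 5.874 - 2.576
z_β = 1.536

Power = Φ(z_β) = Φ(1.536) ≈ 0.938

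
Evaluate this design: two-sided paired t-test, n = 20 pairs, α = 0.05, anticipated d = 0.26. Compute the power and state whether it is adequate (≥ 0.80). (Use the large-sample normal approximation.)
Power ≈ 0.21; the study is underpowered (power < 0.80)

Power calculation (paired t-test, normal approximation):
z_β = d · √n - z_{α/2}
z_β = 0.26 · √20 - 1.960
z_β = 0.26 · 4.472 - 1.960
z_β = -0.797

Power = Φ(z_β) = Φ(-0.797) ≈ 0.213

Effect size d = 0.26 is small by Cohen's convention (0.2/0.5/0.8).

Threshold: power ≥ 0.80 is conventionally adequate.
Power ≈ 0.21 → the study is underpowered (power < 0.80).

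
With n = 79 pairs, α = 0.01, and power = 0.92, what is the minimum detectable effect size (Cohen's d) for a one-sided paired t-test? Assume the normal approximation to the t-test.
d ≈ 0.42

Minimum detectable effect (paired t-test, normal approximation):
d = (z_α + z_β) / √n
d = (2.326 + 1.405) / √79
d = 3.731 / 8.888
d ≈ 0.42

By Cohen's convention (0.2 small / 0.5 medium / 0.8 large): small effect.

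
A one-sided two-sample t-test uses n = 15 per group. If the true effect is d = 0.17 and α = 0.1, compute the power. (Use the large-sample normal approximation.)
Power ≈ 0.21

Power calculation (two-sample t-test, normal approximation):
z_β = d · √(n/2) - z_α
z_β = 0.17 · √(15/2) - 1.282
z_β = 0.17 · 2.739 - 1.282
z_β = -0.816

Power = Φ(z_β) = Φ(-0.816) ≈ 0.207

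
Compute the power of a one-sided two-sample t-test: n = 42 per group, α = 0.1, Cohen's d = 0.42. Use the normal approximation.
Power ≈ 0.74

Power calculation (two-sample t-test, normal approximation):
z_β = d · √(n/2) - z_α
z_β = 0.42 · √(42/2) - 1.282
z_β = 0.42 · 4.583 - 1.282
z_β = 0.643

Power = Φ(z_β) = Φ(0.643) ≈ 0.740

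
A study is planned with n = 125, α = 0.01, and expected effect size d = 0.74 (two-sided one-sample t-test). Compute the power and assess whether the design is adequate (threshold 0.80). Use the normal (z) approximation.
Power ≈ 1.00; the study is adequately powered (power ≥ 0.80)

Power calculation (one-sample t-test, normal approximation):
z_β = d · √n - z_{α/2}
z_β = 0.74 · √125 - 2.576
z_β = 0.74 · 11.180 - 2.576
z_β = 5.698

Power = Φ(z_β) = Φ(5.698) ≈ 1.000

Effect size d = 0.74 is medium by Cohen's convention (0.2/0.5/0.8).

Threshold: power ≥ 0.80 is conventionally adequate.
Power ≈ 1.00 → the study is adequately powered (power ≥ 0.80).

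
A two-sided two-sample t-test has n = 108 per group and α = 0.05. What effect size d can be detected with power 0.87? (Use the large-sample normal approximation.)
d ≈ 0.42

Minimum detectable effect (two-sample t-test, normal approximation):
d = (z_{α/2} + z_β) / √(n/2)
d = (1.960 + 1.126) / √(108/2)
d = 3.086 / 7.348
d ≈ 0.42

By Cohen's convention (0.2 small / 0.5 medium / 0.8 large): small effect.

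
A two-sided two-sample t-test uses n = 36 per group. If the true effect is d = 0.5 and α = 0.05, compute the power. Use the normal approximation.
Power ≈ 0.56

Power calculation (two-sample t-test, normal approximation):
z_β = d · √(n/2) - z_{α/2}
z_β = 0.5 · √(36/2) - 1.960
z_β = 0.5 · 4.243 - 1.960
z_β = 0.161

Power = Φ(z_β) = Φ(0.161) ≈ 0.564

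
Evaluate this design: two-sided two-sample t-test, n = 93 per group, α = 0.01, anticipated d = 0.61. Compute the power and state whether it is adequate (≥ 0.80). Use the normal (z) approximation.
Power ≈ 0.94; the study is adequately powered (power ≥ 0.80)

Power calculation (two-sample t-test, normal approximation):
z_β = d · √(n/2) - z_{α/2}
z_β = 0.61 · √(93/2) - 2.576
z_β = 0.61 · 6.819 - 2.576
z_β = 1.584

Power = Φ(z_β) = Φ(1.584) ≈ 0.943

Effect size d = 0.61 is medium by Cohen's convention (0.2/0.5/0.8).

Threshold: power ≥ 0.80 is conventionally adequate.
Power ≈ 0.94 → the study is adequately powered (power ≥ 0.80).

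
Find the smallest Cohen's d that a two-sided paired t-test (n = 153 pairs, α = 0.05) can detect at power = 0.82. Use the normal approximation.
d ≈ 0.23

Minimum detectable effect (paired t-test, normal approximation):
d = (z_{α/2} + z_β) / √n
d = (1.960 + 0.915) / √153
d = 2.875 / 12.369
d ≈ 0.23

By Cohen's convention (0.2 small / 0.5 medium / 0.8 large): small effect.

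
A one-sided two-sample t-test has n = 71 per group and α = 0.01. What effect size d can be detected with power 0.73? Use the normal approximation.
d ≈ 0.49

Minimum detectable effect (two-sample t-test, normal approximation):
d = (z_α + z_β) / √(n/2)
d = (2.326 + 0.613) / √(71/2)
d = 2.939 / 5.958
d ≈ 0.49

By Cohen's convention (0.2 small / 0.5 medium / 0.8 large): small effect.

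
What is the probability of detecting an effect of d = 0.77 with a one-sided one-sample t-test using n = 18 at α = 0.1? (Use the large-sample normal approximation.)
Power ≈ 0.98

Power calculation (one-sample t-test, normal approximation):
z_β = d · √n - z_α
z_β = 0.77 · √18 - 1.282
z_β = 0.77 · 4.243 - 1.282
z_β = 1.985

Power = Φ(z_β) = Φ(1.985) ≈ 0.976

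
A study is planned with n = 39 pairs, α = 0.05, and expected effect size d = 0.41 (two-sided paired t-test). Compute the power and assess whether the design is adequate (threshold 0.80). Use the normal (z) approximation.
Power ≈ 0.73; the study is underpowered (power < 0.80)

Power calculation (paired t-test, normal approximation):
z_β = d · √n - z_{α/2}
z_β = 0.41 · √39 - 1.960
z_β = 0.41 · 6.245 - 1.960
z_β = 0.600

Power = Φ(z_β) = Φ(0.600) ≈ 0.726

Effect size d = 0.41 is small by Cohen's convention (0.2/0.5/0.8).

Threshold: power ≥ 0.80 is conventionally adequate.
Power ≈ 0.73 → the study is underpowered (power < 0.80).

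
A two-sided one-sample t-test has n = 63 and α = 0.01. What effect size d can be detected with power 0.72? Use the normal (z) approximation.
d ≈ 0.40

Minimum detectable effect (one-sample t-test, normal approximation):
d = (z_{α/2} + z_β) / √n
d = (2.576 + 0.583) / √63
d = 3.159 / 7.937
d ≈ 0.40

By Cohen's convention (0.2 small / 0.5 medium / 0.8 large): small effect.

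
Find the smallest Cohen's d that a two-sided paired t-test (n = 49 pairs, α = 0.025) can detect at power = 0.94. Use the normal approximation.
d ≈ 0.54

Minimum detectable effect (paired t-test, normal approximation):
d = (z_{α/2} + z_β) / √n
d = (2.241 + 1.555) / √49
d = 3.796 / 7.000
d ≈ 0.54

By Cohen's convention (0.2 small / 0.5 medium / 0.8 large): medium effect.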